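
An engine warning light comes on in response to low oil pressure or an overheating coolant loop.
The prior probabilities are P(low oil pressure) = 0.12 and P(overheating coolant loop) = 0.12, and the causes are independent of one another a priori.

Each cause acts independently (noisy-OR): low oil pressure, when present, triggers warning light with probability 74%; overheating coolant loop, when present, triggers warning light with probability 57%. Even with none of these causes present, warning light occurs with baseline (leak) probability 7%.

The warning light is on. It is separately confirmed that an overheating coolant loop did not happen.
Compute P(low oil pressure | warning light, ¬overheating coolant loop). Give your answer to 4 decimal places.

P(low oil pressure | warning light, ¬overheating coolant loop) ≈ 0.5963

Under noisy-OR, P(warning light | causes) = 1 − (1−0.07)·∏(1−qᵢ) over the active causes.
Enumerate both values of low oil pressure and weight by the priors:
  P(warning light | ¬overheating coolant loop) = 0.07·0.88 + 0.7582·0.12
        = 0.061600 + 0.090984 = 0.152584
The terms with low oil pressure present sum to 0.090984, so
  P(low oil pressure | warning light, ¬overheating coolant loop) = 0.090984 / 0.152584 ≈ 0.5963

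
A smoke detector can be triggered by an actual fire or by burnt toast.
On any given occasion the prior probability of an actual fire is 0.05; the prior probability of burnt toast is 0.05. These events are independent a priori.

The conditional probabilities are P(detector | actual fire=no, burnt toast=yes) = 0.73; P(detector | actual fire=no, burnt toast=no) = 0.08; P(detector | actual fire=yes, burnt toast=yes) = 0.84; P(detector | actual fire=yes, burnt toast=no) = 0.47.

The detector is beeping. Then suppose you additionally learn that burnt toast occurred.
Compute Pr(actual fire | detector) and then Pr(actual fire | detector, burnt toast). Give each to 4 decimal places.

Pr(actual fire | detector) ≈ 0.1860; Pr(actual fire | detector, burnt toast) ≈ 0.0571

Numerator (weight on configurations with actual fire): 0.022325 + 0.002100 = 0.024425
Denominator P(detector): 0.08×0.95×0.95 + 0.73×0.95×0.05 + 0.47×0.05×0.95 + 0.84×0.05×0.05 = 0.131300
P(actual fire | detector) = 0.024425/0.131300 ≈ 0.1860

Now also conditioning on burnt toast=true:
P(detector | burnt toast) = 0.73*0.95 + 0.84*0.05 = 0.693500 + 0.042000 = 0.735500
Restricting to configurations with actual fire present: 0.84*0.05 = 0.042000.
So P(actual fire | detector, burnt toast) = 0.042000/0.735500 ≈ 0.0571.
This is intercausal reasoning (explaining away): once burnt toast accounts for the detector, actual fire becomes less likely.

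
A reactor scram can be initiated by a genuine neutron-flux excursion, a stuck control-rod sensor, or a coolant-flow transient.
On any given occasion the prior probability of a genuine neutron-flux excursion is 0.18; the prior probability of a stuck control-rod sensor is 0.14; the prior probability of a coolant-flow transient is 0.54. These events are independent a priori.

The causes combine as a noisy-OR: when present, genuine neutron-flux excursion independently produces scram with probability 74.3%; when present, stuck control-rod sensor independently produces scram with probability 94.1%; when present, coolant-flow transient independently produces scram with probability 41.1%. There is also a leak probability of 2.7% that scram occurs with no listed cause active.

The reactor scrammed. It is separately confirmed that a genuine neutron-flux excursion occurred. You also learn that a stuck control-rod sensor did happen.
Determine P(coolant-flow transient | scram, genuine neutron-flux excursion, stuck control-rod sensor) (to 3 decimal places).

P(coolant-flow transient | scram, genuine neutron-flux excursion, stuck control-rod sensor) ≈ 0.542

Under noisy-OR, P(scram | causes) = 1 − (1−0.027)·∏(1−qᵢ) over the active causes.
By total probability over both values of coolant-flow transient:
  P(scram | genuine neutron-flux excursion, stuck control-rod sensor) = 0.985246·0.46 + 0.99131·0.54
        = 0.453213 + 0.535307 = 0.988520
Configurations with coolant-flow transient contribute 0.535307, so
  P(coolant-flow transient | scram, genuine neutron-flux excursion, stuck control-rod sensor) = 0.535307 / 0.988520 ≈ 0.542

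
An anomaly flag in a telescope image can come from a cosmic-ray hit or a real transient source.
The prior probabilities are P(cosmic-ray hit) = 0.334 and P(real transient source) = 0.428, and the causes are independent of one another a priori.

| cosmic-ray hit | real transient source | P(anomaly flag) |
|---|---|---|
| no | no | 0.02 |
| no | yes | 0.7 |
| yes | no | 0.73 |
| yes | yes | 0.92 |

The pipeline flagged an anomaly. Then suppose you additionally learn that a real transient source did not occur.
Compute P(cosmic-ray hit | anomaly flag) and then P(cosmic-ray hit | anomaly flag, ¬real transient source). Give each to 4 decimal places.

P(cosmic-ray hit | anomaly flag) ≈ 0.5667; P(cosmic-ray hit | anomaly flag, ¬real transient source) ≈ 0.9482

Enumerate the 4 (cosmic-ray hit, real transient source) configurations and weight by the priors:
  P(anomaly flag) = 0.02×0.666×0.572 + 0.7×0.666×0.428 + 0.73×0.334×0.572 + 0.92×0.334×0.428
        = 0.007619 + 0.199534 + 0.139465 + 0.131516 = 0.478134
Keeping only the cosmic-ray hit-present terms gives 0.270981, so
  P(cosmic-ray hit | anomaly flag) = 0.270981 / 0.478134 ≈ 0.5667

Now condition on the additional information:
P(anomaly flag | ¬real transient source) = 0.02·0.666 + 0.73·0.334 = 0.013320 + 0.243820 = 0.257140
The cosmic-ray hit-present share is 0.73·0.334 = 0.243820.
P(cosmic-ray hit | anomaly flag, ¬real transient source) = 0.243820 / 0.257140 ≈ 0.9482
Ruling out real transient source raises the posterior on cosmic-ray hit — the flip side of explaining away.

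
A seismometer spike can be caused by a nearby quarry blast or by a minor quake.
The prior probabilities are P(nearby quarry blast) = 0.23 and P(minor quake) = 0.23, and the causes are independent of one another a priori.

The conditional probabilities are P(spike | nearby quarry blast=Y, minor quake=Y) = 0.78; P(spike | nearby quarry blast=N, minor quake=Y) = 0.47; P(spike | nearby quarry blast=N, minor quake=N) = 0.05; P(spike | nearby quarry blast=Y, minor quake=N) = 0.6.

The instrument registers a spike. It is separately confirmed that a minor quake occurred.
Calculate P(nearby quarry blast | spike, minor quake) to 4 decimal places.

P(nearby quarry blast | spike, minor quake) ≈ 0.3314

Sum P(spike|·) weighted by the priors over both values of nearby quarry blast:
  P(spike | minor quake) = 0.47×0.77 + 0.78×0.23
        = 0.361900 + 0.179400 = 0.541300
The terms with nearby quarry blast present sum to 0.179400, so
  P(nearby quarry blast | spike, minor quake) = 0.179400 / 0.541300 ≈ 0.3314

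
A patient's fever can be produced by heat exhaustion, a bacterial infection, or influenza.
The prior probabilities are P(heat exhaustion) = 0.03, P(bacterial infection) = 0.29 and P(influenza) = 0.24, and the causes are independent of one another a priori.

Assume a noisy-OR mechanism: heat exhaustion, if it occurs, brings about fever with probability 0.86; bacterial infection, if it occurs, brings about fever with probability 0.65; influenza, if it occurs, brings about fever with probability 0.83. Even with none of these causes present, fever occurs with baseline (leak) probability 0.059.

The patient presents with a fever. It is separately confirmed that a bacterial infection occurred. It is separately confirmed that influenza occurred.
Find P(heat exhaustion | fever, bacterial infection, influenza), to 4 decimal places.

Under noisy-OR, P(fever | causes) = 1 − (1−0.059)·∏(1−qᵢ) over the active causes.
P(fever | bacterial infection, influenza) = 0.94401*0.97 + 0.992161*0.03 = 0.915690 + 0.029765 = 0.945455
The heat exhaustion-present share is 0.992161*0.03 = 0.029765.
So P(heat exhaustion | fever, bacterial infection, influenza) = 0.029765/0.945455 ≈ 0.0315.

P(heat exhaustion | fever, bacterial infection, influenza) ≈ 0.0315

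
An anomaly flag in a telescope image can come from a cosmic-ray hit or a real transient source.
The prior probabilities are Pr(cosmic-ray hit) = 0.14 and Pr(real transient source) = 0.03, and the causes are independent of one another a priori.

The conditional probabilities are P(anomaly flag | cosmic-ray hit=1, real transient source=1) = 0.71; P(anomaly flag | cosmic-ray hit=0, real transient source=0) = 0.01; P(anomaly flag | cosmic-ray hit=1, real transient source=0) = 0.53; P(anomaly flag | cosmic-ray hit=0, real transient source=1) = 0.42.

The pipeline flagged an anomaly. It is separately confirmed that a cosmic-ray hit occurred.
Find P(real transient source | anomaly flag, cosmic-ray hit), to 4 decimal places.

P(real transient source | anomaly flag, cosmic-ray hit) ≈ 0.0398

Numerator (weight on configurations with real transient source): 0.71×0.03 = 0.021300
Normalizer over all consistent configurations: 0.53×0.97 + 0.71×0.03 = 0.535400
Posterior = 0.021300 / 0.535400 ≈ 0.0398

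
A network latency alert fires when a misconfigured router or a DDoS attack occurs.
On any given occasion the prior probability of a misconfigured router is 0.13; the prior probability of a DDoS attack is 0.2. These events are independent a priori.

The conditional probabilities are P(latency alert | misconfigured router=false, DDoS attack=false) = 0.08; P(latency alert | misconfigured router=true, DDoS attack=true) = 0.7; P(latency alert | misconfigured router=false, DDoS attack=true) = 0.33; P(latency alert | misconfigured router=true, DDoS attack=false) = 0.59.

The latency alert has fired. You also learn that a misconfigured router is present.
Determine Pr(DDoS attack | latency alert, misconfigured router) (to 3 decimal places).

P(latency alert | misconfigured router) = 0.59*0.8 + 0.7*0.2 = 0.472000 + 0.140000 = 0.612000
Of this, 0.140000 comes from 0.7*0.2 (the DDoS attack=true cases).
Hence the posterior is 0.140000/0.612000 ≈ 0.229.

Pr(DDoS attack | latency alert, misconfigured router) ≈ 0.229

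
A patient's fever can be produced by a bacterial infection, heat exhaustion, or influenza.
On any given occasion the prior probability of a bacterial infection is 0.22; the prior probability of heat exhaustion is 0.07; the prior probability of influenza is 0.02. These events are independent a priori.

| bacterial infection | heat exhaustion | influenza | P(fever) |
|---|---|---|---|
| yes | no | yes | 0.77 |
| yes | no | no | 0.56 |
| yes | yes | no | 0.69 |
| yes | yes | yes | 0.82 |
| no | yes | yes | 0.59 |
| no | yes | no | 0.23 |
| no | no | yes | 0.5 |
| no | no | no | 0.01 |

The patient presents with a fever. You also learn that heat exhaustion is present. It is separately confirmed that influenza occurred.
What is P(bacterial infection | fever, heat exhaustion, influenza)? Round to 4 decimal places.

For the numerator, keep only bacterial infection=true terms: 0.82·0.22 = 0.180400
The normalizing constant is 0.59·0.78 + 0.82·0.22 = 0.640600
P(bacterial infection | fever, heat exhaustion, influenza) = 0.180400/0.640600 ≈ 0.2816

P(bacterial infection | fever, heat exhaustion, influenza) ≈ 0.2816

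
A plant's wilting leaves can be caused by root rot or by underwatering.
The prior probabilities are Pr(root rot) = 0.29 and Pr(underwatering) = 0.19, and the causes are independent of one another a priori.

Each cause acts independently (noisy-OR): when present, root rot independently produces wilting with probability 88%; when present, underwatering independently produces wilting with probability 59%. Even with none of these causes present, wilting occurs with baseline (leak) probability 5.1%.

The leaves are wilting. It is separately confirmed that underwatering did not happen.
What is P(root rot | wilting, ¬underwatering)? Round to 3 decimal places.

P(root rot | wilting, ¬underwatering) ≈ 0.876

Under noisy-OR, P(wilting | causes) = 1 − (1−0.051)·∏(1−qᵢ) over the active causes.
For the numerator, keep only root rot=true terms: 0.88612·0.29 = 0.256975
The normalizing constant is 0.051·0.71 + 0.88612·0.29 = 0.293185
Posterior = 0.256975 / 0.293185 ≈ 0.876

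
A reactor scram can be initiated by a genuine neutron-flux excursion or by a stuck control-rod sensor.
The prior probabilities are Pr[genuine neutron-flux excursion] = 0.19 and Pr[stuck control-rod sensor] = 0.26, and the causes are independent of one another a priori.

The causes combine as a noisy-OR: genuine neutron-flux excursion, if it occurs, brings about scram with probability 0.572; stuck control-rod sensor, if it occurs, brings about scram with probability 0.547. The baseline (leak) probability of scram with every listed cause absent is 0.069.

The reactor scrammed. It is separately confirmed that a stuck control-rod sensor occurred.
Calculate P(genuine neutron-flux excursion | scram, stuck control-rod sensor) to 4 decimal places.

P(genuine neutron-flux excursion | scram, stuck control-rod sensor) ≈ 0.2495

Under noisy-OR, P(scram | causes) = 1 − (1−0.069)·∏(1−qᵢ) over the active causes.
Enumerate both values of genuine neutron-flux excursion and weight by the priors:
  P(scram | stuck control-rod sensor) = 0.578257×0.81 + 0.819494×0.19
        = 0.468388 + 0.155704 = 0.624092
Configurations with genuine neutron-flux excursion contribute 0.155704, so
  P(genuine neutron-flux excursion | scram, stuck control-rod sensor) = 0.155704 / 0.624092 ≈ 0.2495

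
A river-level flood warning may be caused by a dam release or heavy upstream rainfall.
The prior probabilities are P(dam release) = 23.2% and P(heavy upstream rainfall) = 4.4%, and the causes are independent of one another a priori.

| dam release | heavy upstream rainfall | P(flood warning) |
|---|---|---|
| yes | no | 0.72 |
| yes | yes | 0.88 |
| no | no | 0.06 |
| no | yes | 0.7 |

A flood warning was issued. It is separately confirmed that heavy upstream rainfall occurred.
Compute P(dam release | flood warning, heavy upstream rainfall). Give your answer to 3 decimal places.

Numerator (weight on configurations with dam release): 0.88×0.232 = 0.204160
Denominator P(flood warning | heavy upstream rainfall): 0.7×0.768 + 0.88×0.232 = 0.741760
Posterior = 0.204160 / 0.741760 ≈ 0.275

P(dam release | flood warning, heavy upstream rainfall) ≈ 0.275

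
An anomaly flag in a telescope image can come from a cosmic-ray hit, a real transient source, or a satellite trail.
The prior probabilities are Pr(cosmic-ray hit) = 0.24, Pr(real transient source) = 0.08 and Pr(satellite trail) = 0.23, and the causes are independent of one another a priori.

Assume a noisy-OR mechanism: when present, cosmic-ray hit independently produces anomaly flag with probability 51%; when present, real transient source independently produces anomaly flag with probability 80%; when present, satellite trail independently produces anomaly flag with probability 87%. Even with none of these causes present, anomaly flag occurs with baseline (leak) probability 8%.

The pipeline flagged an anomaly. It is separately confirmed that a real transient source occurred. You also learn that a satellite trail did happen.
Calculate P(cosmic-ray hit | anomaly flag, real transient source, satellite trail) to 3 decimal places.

P(cosmic-ray hit | anomaly flag, real transient source, satellite trail) ≈ 0.242

Under noisy-OR, P(anomaly flag | causes) = 1 − (1−0.08)·∏(1−qᵢ) over the active causes.
P(anomaly flag | real transient source, satellite trail) = 0.97608*0.76 + 0.988279*0.24 = 0.741821 + 0.237187 = 0.979008
The cosmic-ray hit-present share is 0.988279*0.24 = 0.237187.
Hence the posterior is 0.237187/0.979008 ≈ 0.242.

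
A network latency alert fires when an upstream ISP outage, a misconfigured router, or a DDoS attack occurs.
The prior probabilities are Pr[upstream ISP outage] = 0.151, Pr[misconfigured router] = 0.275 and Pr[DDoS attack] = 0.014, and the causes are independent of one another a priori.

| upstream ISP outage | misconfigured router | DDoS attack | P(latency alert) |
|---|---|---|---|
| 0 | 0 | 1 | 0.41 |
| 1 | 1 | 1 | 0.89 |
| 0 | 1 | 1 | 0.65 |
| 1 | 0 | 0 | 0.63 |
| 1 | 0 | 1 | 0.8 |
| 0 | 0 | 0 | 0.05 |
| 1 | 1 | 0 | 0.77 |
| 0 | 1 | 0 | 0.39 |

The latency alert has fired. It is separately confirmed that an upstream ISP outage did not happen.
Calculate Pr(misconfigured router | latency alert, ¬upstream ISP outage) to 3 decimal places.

Weight on misconfigured router=true, given the evidence: 0.105749 + 0.002503 = 0.108252
Denominator P(latency alert | ¬upstream ISP outage): 0.05·0.725·0.986 + 0.41·0.725·0.014 + 0.39·0.275·0.986 + 0.65·0.275·0.014 = 0.148155
P(misconfigured router | latency alert, ¬upstream ISP outage) = 0.108252/0.148155 ≈ 0.731

Pr(misconfigured router | latency alert, ¬upstream ISP outage) ≈ 0.731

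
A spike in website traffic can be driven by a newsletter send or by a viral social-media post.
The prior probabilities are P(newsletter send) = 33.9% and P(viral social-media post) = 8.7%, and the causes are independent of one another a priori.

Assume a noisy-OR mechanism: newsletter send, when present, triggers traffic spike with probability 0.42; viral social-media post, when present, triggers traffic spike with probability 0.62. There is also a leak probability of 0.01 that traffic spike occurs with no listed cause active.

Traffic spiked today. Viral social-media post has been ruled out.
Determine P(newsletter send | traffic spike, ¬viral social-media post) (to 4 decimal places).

P(newsletter send | traffic spike, ¬viral social-media post) ≈ 0.9562

Under noisy-OR, P(traffic spike | causes) = 1 − (1−0.01)·∏(1−qᵢ) over the active causes.
Sum P(traffic spike|·) weighted by the priors over both values of newsletter send:
  P(traffic spike | ¬viral social-media post) = 0.01*0.661 + 0.4258*0.339
        = 0.006610 + 0.144346 = 0.150956
Configurations with newsletter send contribute 0.144346, so
  P(newsletter send | traffic spike, ¬viral social-media post) = 0.144346 / 0.150956 ≈ 0.9562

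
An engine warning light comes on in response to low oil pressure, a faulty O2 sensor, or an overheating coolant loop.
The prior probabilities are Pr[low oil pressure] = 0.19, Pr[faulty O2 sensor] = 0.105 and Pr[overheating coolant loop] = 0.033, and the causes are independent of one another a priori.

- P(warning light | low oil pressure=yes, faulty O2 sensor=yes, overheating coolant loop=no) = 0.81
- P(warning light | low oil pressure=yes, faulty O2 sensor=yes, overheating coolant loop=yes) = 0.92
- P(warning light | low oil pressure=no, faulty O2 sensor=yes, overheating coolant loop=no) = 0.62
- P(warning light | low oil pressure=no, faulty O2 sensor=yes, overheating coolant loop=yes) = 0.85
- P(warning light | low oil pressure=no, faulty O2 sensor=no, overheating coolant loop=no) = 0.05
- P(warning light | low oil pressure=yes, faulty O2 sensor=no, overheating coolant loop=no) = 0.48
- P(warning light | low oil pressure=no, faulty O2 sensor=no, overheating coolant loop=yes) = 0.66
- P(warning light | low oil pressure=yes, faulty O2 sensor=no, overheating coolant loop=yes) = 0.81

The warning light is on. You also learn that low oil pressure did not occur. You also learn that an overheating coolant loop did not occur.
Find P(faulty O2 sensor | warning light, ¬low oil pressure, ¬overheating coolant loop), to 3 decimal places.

Sum P(warning light|·) weighted by the priors over both values of faulty O2 sensor:
  P(warning light | ¬low oil pressure, ¬overheating coolant loop) = 0.05·0.895 + 0.62·0.105
        = 0.044750 + 0.065100 = 0.109850
Configurations with faulty O2 sensor contribute 0.065100, so
  P(faulty O2 sensor | warning light, ¬low oil pressure, ¬overheating coolant loop) = 0.065100 / 0.109850 ≈ 0.593

P(faulty O2 sensor | warning light, ¬low oil pressure, ¬overheating coolant loop) ≈ 0.593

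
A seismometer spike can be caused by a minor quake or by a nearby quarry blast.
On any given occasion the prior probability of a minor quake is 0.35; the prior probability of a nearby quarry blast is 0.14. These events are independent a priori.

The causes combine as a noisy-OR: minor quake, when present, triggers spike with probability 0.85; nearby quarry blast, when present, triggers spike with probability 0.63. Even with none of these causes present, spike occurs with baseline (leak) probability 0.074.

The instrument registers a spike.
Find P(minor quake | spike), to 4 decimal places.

Under noisy-OR, P(spike | causes) = 1 − (1−0.074)·∏(1−qᵢ) over the active causes.
Weight on minor quake=true, given the evidence: 0.259191 + 0.046482 = 0.305673
The normalizing constant is 0.074·0.65·0.86 + 0.65738·0.65·0.14 + 0.8611·0.35·0.86 + 0.948607·0.35·0.14 = 0.406861
P(minor quake | spike) = 0.305673/0.406861 ≈ 0.7513

P(minor quake | spike) ≈ 0.7513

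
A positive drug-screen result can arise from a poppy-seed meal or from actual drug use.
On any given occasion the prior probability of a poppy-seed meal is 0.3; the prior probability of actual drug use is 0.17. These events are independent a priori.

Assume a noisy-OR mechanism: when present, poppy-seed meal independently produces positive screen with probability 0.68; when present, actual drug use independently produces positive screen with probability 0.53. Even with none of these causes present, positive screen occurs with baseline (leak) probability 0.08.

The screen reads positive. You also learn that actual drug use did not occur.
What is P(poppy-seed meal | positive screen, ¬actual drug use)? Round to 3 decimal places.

P(poppy-seed meal | positive screen, ¬actual drug use) ≈ 0.791

Under noisy-OR, P(positive screen | causes) = 1 − (1−0.08)·∏(1−qᵢ) over the active causes.
Weight on poppy-seed meal=true, given the evidence: 0.7056·0.3 = 0.211680
Normalizer over all consistent configurations: 0.08·0.7 + 0.7056·0.3 = 0.267680
P(poppy-seed meal | positive screen, ¬actual drug use) = 0.211680/0.267680 ≈ 0.791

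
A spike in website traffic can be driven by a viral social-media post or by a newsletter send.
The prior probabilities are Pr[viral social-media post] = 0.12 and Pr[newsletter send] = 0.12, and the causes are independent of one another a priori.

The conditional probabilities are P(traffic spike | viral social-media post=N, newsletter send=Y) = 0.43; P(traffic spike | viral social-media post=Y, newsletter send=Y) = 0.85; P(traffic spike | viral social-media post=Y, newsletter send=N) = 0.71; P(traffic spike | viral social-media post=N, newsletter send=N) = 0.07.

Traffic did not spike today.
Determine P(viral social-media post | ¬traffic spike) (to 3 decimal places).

P(viral social-media post | ¬traffic spike) ≈ 0.040

P(¬traffic spike) = 0.93×0.88×0.88 + 0.57×0.88×0.12 + 0.29×0.12×0.88 + 0.15×0.12×0.12 = 0.720192 + 0.060192 + 0.030624 + 0.002160 = 0.813168
Restricting to configurations with viral social-media post present: 0.030624 + 0.002160 = 0.032784.
P(viral social-media post | ¬traffic spike) = 0.032784 / 0.813168 ≈ 0.040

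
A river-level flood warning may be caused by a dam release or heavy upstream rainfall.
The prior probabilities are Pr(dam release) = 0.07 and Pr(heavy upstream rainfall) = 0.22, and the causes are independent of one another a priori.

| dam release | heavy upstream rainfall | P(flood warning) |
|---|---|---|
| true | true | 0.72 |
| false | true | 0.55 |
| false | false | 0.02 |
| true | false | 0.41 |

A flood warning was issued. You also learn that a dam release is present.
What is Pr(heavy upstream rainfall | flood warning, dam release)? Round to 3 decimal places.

P(flood warning | dam release) = 0.41×0.78 + 0.72×0.22 = 0.319800 + 0.158400 = 0.478200
The heavy upstream rainfall-present share is 0.72×0.22 = 0.158400.
So P(heavy upstream rainfall | flood warning, dam release) = 0.158400/0.478200 ≈ 0.331.

Pr(heavy upstream rainfall | flood warning, dam release) ≈ 0.331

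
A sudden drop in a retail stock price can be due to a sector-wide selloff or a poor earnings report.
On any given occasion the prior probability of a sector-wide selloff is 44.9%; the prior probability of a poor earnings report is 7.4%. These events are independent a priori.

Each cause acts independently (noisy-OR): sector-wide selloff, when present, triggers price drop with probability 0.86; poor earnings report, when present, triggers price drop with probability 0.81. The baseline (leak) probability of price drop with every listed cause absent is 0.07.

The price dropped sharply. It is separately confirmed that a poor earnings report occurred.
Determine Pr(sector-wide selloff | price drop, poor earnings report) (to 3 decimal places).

Pr(sector-wide selloff | price drop, poor earnings report) ≈ 0.491

Under noisy-OR, P(price drop | causes) = 1 − (1−0.07)·∏(1−qᵢ) over the active causes.
P(price drop | poor earnings report) = 0.8233×0.551 + 0.975262×0.449 = 0.453638 + 0.437893 = 0.891531
The sector-wide selloff-present share is 0.975262×0.449 = 0.437893.
Hence the posterior is 0.437893/0.891531 ≈ 0.491.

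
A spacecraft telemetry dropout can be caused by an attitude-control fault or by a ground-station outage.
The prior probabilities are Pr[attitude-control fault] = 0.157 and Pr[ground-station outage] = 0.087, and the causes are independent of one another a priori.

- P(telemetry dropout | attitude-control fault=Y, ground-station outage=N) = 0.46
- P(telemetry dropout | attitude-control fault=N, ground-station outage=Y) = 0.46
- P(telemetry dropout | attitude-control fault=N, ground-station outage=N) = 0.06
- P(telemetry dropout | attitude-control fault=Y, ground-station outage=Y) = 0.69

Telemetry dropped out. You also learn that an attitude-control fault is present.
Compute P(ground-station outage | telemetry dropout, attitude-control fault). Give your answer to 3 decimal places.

P(telemetry dropout | attitude-control fault) = 0.46×0.913 + 0.69×0.087 = 0.419980 + 0.060030 = 0.480010
The ground-station outage-present share is 0.69×0.087 = 0.060030.
P(ground-station outage | telemetry dropout, attitude-control fault) = 0.060030 / 0.480010 ≈ 0.125

P(ground-station outage | telemetry dropout, attitude-control fault) ≈ 0.125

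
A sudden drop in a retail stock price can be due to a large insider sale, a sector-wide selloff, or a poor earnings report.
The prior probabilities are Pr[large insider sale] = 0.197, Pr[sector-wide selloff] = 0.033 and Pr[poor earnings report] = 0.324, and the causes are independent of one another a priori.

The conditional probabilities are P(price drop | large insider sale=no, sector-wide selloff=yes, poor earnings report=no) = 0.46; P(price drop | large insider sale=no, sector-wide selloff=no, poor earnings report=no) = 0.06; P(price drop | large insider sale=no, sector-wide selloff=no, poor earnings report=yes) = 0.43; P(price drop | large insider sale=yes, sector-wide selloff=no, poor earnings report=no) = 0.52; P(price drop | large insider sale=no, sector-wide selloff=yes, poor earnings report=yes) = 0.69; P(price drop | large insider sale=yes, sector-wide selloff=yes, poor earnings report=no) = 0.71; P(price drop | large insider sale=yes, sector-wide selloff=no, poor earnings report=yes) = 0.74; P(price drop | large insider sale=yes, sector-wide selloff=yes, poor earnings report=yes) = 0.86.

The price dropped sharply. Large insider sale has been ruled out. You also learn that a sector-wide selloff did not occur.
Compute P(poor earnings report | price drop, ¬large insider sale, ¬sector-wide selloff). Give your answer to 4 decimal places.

P(poor earnings report | price drop, ¬large insider sale, ¬sector-wide selloff) ≈ 0.7745

Enumerate both values of poor earnings report and weight by the priors:
  P(price drop | ¬large insider sale, ¬sector-wide selloff) = 0.06×0.676 + 0.43×0.324
        = 0.040560 + 0.139320 = 0.179880
Configurations with poor earnings report contribute 0.139320, so
  P(poor earnings report | price drop, ¬large insider sale, ¬sector-wide selloff) = 0.139320 / 0.179880 ≈ 0.7745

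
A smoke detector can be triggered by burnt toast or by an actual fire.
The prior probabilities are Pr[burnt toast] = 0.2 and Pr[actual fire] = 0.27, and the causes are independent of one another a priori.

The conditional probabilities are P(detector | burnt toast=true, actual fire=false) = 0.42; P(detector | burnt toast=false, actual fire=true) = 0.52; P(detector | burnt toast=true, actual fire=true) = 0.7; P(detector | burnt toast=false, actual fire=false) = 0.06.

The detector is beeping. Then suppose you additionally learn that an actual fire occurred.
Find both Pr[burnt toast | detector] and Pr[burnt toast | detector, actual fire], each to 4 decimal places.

Numerator (weight on configurations with burnt toast): 0.061320 + 0.037800 = 0.099120
Denominator P(detector): 0.06*0.8*0.73 + 0.52*0.8*0.27 + 0.42*0.2*0.73 + 0.7*0.2*0.27 = 0.246480
Posterior = 0.099120 / 0.246480 ≈ 0.4021

With the extra evidence:
P(detector | actual fire) = 0.52·0.8 + 0.7·0.2 = 0.416000 + 0.140000 = 0.556000
Of this, 0.140000 comes from 0.7·0.2 (the burnt toast=true cases).
Hence the posterior is 0.140000/0.556000 ≈ 0.2518.

Pr[burnt toast | detector] ≈ 0.4021; Pr[burnt toast | detector, actual fire] ≈ 0.2518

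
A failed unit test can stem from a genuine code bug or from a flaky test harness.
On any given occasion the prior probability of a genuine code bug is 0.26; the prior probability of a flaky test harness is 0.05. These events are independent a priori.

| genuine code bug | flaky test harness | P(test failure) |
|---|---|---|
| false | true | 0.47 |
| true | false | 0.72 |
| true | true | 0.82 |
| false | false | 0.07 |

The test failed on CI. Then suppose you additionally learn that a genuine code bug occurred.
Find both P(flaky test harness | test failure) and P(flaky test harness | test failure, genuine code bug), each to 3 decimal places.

P(test failure) = 0.07*0.74*0.95 + 0.47*0.74*0.05 + 0.72*0.26*0.95 + 0.82*0.26*0.05 = 0.049210 + 0.017390 + 0.177840 + 0.010660 = 0.255100
The flaky test harness-present share is 0.017390 + 0.010660 = 0.028050.
Hence the posterior is 0.028050/0.255100 ≈ 0.110.

Now also conditioning on genuine code bug=true:
For the numerator, keep only flaky test harness=true terms: 0.82*0.05 = 0.041000
Normalizer over all consistent configurations: 0.72*0.95 + 0.82*0.05 = 0.725000
P(flaky test harness | test failure, genuine code bug) = 0.041000/0.725000 ≈ 0.057
— genuine code bug explains away the evidence for flaky test harness.

P(flaky test harness | test failure) ≈ 0.110; P(flaky test harness | test failure, genuine code bug) ≈ 0.057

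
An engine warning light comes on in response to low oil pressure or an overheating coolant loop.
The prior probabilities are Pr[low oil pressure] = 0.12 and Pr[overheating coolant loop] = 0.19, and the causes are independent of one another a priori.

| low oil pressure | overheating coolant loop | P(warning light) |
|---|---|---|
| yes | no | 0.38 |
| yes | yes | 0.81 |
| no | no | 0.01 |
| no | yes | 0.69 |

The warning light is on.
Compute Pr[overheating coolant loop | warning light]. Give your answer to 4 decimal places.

P(warning light) = 0.01*0.88*0.81 + 0.69*0.88*0.19 + 0.38*0.12*0.81 + 0.81*0.12*0.19 = 0.007128 + 0.115368 + 0.036936 + 0.018468 = 0.177900
The overheating coolant loop-present share is 0.115368 + 0.018468 = 0.133836.
So P(overheating coolant loop | warning light) = 0.133836/0.177900 ≈ 0.7523.

Pr[overheating coolant loop | warning light] ≈ 0.7523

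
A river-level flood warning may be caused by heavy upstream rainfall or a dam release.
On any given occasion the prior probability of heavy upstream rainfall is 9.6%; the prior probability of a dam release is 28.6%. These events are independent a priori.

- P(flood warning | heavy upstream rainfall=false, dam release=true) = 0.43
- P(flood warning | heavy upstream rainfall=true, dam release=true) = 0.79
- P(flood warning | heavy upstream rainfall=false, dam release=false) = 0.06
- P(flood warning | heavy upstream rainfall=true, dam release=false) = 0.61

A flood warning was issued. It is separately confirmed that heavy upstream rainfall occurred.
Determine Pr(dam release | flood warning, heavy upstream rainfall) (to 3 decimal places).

Pr(dam release | flood warning, heavy upstream rainfall) ≈ 0.342

For the numerator, keep only dam release=true terms: 0.79·0.286 = 0.225940
Denominator P(flood warning | heavy upstream rainfall): 0.61·0.714 + 0.79·0.286 = 0.661480
Posterior = 0.225940 / 0.661480 ≈ 0.342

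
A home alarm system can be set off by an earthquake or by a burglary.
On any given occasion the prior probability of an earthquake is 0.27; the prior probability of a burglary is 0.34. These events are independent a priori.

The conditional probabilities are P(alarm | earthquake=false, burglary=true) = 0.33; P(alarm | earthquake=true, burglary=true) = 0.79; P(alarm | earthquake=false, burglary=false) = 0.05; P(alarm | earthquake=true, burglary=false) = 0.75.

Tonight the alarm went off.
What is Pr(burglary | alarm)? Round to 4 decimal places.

Pr(burglary | alarm) ≈ 0.4947

Weight on burglary=true, given the evidence: 0.081906 + 0.072522 = 0.154428
The normalizing constant is 0.05×0.73×0.66 + 0.33×0.73×0.34 + 0.75×0.27×0.66 + 0.79×0.27×0.34 = 0.312168
Posterior = 0.154428 / 0.312168 ≈ 0.4947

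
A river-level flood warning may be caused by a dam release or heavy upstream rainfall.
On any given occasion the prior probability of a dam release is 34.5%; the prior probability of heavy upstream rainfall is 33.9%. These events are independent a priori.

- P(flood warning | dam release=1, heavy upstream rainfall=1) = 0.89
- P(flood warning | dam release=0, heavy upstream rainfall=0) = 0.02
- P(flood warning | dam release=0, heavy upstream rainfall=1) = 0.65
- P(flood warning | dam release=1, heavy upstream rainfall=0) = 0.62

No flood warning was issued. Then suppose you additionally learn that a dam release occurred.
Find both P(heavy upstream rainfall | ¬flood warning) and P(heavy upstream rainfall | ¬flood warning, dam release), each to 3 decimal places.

P(heavy upstream rainfall | ¬flood warning) ≈ 0.151; P(heavy upstream rainfall | ¬flood warning, dam release) ≈ 0.129

Weight on heavy upstream rainfall=true, given the evidence: 0.077716 + 0.012865 = 0.090581
Denominator P(¬flood warning): 0.98×0.655×0.661 + 0.35×0.655×0.339 + 0.38×0.345×0.661 + 0.11×0.345×0.339 = 0.601534
P(heavy upstream rainfall | ¬flood warning) = 0.090581/0.601534 ≈ 0.151

Now condition on the additional information:
P(¬flood warning | dam release) = 0.38×0.661 + 0.11×0.339 = 0.251180 + 0.037290 = 0.288470
The heavy upstream rainfall-present share is 0.11×0.339 = 0.037290.
So P(heavy upstream rainfall | ¬flood warning, dam release) = 0.037290/0.288470 ≈ 0.129.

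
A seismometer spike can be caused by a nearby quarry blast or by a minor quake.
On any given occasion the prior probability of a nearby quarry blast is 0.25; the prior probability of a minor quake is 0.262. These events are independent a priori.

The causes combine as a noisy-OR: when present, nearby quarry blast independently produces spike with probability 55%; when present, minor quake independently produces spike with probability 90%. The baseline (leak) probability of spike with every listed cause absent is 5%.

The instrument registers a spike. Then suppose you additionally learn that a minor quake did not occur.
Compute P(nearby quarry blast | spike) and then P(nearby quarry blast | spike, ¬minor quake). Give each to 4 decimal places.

Under noisy-OR, P(spike | causes) = 1 − (1−0.05)·∏(1−qᵢ) over the active causes.
By total probability over the 4 (nearby quarry blast, minor quake) configurations:
  P(spike) = 0.05*0.75*0.738 + 0.905*0.75*0.262 + 0.5725*0.25*0.738 + 0.95725*0.25*0.262
        = 0.027675 + 0.177833 + 0.105626 + 0.062700 = 0.373834
Keeping only the nearby quarry blast-present terms gives 0.168326, so
  P(nearby quarry blast | spike) = 0.168326 / 0.373834 ≈ 0.4503

Now condition on the additional information:
Numerator (weight on configurations with nearby quarry blast): 0.5725·0.25 = 0.143125
Normalizer over all consistent configurations: 0.05·0.75 + 0.5725·0.25 = 0.180625
Posterior = 0.143125 / 0.180625 ≈ 0.7924
Ruling out minor quake raises the posterior on nearby quarry blast — the flip side of explaining away.

P(nearby quarry blast | spike) ≈ 0.4503; P(nearby quarry blast | spike, ¬minor quake) ≈ 0.7924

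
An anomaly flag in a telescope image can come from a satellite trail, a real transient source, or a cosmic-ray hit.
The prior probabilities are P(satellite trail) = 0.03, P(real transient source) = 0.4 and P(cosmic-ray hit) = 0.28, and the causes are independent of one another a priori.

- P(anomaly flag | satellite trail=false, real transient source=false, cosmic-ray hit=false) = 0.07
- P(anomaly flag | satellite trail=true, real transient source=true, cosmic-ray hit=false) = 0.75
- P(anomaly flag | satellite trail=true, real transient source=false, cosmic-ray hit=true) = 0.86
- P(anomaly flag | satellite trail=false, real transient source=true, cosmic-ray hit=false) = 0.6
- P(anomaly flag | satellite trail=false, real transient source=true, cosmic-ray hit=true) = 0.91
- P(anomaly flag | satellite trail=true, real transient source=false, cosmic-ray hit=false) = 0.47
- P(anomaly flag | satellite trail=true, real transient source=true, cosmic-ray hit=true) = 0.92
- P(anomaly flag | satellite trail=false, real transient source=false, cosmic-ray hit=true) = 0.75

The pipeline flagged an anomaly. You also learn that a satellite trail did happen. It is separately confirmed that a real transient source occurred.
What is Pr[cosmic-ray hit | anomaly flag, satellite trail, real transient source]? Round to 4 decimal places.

Pr[cosmic-ray hit | anomaly flag, satellite trail, real transient source] ≈ 0.3230

By total probability over both values of cosmic-ray hit:
  P(anomaly flag | satellite trail, real transient source) = 0.75*0.72 + 0.92*0.28
        = 0.540000 + 0.257600 = 0.797600
The terms with cosmic-ray hit present sum to 0.257600, so
  P(cosmic-ray hit | anomaly flag, satellite trail, real transient source) = 0.257600 / 0.797600 ≈ 0.3230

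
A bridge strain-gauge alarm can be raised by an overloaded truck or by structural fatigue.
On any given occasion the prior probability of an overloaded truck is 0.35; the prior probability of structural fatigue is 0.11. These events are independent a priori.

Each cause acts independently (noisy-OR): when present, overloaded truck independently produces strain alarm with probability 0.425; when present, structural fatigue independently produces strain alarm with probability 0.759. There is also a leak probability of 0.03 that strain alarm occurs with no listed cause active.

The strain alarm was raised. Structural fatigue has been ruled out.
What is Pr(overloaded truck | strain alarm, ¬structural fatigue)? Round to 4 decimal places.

Pr(overloaded truck | strain alarm, ¬structural fatigue) ≈ 0.8881

Under noisy-OR, P(strain alarm | causes) = 1 − (1−0.03)·∏(1−qᵢ) over the active causes.
For the numerator, keep only overloaded truck=true terms: 0.44225×0.35 = 0.154787
Denominator P(strain alarm | ¬structural fatigue): 0.03×0.65 + 0.44225×0.35 = 0.174287
P(overloaded truck | strain alarm, ¬structural fatigue) = 0.154787/0.174287 ≈ 0.8881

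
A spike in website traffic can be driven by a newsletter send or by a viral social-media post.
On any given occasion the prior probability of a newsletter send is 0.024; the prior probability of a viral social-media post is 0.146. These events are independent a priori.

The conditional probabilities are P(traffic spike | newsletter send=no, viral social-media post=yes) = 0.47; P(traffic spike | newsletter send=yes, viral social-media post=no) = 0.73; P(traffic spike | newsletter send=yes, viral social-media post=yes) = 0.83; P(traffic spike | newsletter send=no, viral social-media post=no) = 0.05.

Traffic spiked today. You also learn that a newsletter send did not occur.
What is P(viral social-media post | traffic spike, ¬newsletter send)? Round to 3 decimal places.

P(viral social-media post | traffic spike, ¬newsletter send) ≈ 0.616

P(traffic spike | ¬newsletter send) = 0.05×0.854 + 0.47×0.146 = 0.042700 + 0.068620 = 0.111320
The viral social-media post-present share is 0.47×0.146 = 0.068620.
So P(viral social-media post | traffic spike, ¬newsletter send) = 0.068620/0.111320 ≈ 0.616.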